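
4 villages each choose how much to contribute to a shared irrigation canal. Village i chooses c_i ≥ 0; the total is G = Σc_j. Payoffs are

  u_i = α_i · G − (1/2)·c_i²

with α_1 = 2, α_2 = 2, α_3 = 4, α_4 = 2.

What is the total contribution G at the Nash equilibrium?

Village i's FOC: ∂u_i/∂c_i = α_i − c_i = 0, so c_i* = α_i.
NE contributions = (2, 2, 4, 2); G = 10.

10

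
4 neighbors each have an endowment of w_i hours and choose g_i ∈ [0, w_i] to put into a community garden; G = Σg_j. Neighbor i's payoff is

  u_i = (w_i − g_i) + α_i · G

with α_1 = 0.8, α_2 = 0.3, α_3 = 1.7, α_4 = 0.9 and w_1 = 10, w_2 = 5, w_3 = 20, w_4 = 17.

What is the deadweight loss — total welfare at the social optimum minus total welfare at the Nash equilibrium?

∂u_i/∂g_i = α_i − 1, so neighbor i contributes w_i if α_i > 1, else 0.
α_i > 1 for i ∈ {3}; NE contributions (0, 0, 20, 0), G = 20.
W^NE = Σw_i − G^NE + (Σα_i)·G^NE = 52 + 2.7·20 = 106.
Planner: ∂(Σu_j)/∂g_i = Σα_j − 1 = 2.7 > 0, so everyone contributes w_i; G^SO = 52, W^SO = 52 + 2.7·52 = 192.4.
Deadweight loss = 86.4.

86.4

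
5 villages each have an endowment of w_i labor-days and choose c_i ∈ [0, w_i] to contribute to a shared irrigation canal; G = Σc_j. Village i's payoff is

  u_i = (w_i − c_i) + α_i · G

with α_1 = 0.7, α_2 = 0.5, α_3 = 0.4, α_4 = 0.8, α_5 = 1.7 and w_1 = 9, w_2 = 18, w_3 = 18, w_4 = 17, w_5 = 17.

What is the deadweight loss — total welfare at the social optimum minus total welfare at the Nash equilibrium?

192.2

∂u_i/∂c_i = α_i − 1, so village i contributes w_i if α_i > 1, else 0.
α_i > 1 for i ∈ {5}; NE contributions (0, 0, 0, 0, 17), G = 17.
W^NE = Σw_i − G^NE + (Σα_i)·G^NE = 79 + 3.1·17 = 131.7.
Planner: ∂(Σu_j)/∂c_i = Σα_j − 1 = 3.1 > 0, so everyone contributes w_i; G^SO = 79, W^SO = 79 + 3.1·79 = 323.9.
Deadweight loss = 192.2.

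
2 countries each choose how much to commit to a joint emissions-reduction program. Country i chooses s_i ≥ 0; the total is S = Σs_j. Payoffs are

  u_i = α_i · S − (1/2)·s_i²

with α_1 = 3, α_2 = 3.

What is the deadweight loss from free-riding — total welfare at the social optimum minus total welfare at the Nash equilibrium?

9

Country i's FOC: ∂u_i/∂s_i = α_i − s_i = 0, so s_i* = α_i.
NE contributions = (3, 3); S = 6.
W^NE = (Σα)·S − ½Σα_i² = 6² − ½·18 = 27.
Planner sets s_i = Σα_j = 6 for every i, so S^SO = 2·6 = 12.
W^SO = (Σα)·S^SO − ½·2·(Σα)² = (2/2)·6² = 36.
Deadweight loss = W^SO − W^NE = 9.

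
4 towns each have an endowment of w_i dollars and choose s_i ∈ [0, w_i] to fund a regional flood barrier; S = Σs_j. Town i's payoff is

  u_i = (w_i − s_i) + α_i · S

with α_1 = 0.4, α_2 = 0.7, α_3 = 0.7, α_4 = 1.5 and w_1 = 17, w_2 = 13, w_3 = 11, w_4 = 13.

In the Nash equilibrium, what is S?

13

∂u_i/∂s_i = α_i − 1, so town i contributes w_i if α_i > 1, else 0.
α_i > 1 for i ∈ {4}; NE contributions (0, 0, 0, 13), S = 13.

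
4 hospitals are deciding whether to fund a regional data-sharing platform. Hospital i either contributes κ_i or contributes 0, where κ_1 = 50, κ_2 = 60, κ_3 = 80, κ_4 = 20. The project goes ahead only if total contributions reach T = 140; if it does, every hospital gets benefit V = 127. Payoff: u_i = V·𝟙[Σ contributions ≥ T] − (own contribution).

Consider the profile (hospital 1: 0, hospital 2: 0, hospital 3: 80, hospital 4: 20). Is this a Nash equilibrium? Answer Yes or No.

No

Total = 100 < 140: not provided.
Hospital 1 (pledges 0, payoff 0): pledging 50 → total 150, payoff 77. Profitable deviation.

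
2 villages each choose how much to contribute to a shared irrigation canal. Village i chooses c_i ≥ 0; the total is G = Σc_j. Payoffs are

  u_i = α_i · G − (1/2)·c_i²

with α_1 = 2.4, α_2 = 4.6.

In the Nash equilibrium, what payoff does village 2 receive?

Village i's FOC: ∂u_i/∂c_i = α_i − c_i = 0, so c_i* = α_i.
NE contributions = (2.4, 4.6); G = 7.
u_2 = α_2·G − ½·(c_2)² = 4.6·7 − ½·4.6² = 21.62.

21.62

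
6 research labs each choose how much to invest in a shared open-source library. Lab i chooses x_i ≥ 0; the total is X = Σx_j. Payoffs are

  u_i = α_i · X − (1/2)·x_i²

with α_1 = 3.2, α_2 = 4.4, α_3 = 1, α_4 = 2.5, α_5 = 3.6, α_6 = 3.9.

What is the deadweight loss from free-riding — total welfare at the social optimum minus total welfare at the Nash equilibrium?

724.43

Lab i's FOC: ∂u_i/∂x_i = α_i − x_i = 0, so x_i* = α_i.
NE contributions = (3.2, 4.4, 1, 2.5, 3.6, 3.9); X = 18.6.
W^NE = (Σα)·X − ½Σα_i² = 18.6² − ½·65.02 = 313.45.
Planner sets x_i = Σα_j = 18.6 for every i, so X^SO = 6·18.6 = 111.6.
W^SO = (Σα)·X^SO − ½·6·(Σα)² = (6/2)·18.6² = 1037.88.
Deadweight loss = W^SO − W^NE = 724.43.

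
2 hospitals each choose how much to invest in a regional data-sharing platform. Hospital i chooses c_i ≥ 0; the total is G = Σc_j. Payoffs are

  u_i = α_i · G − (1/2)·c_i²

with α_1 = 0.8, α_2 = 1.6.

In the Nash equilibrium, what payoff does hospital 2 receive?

2.56

Hospital i's FOC: ∂u_i/∂c_i = α_i − c_i = 0, so c_i* = α_i.
NE contributions = (0.8, 1.6); G = 2.4.
u_2 = α_2·G − ½·(c_2)² = 1.6·2.4 − ½·1.6² = 2.56.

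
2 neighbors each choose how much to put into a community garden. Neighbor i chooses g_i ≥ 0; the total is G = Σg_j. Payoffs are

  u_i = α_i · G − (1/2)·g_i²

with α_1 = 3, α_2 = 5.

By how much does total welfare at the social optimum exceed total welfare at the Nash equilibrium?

Neighbor i's FOC: ∂u_i/∂g_i = α_i − g_i = 0, so g_i* = α_i.
NE contributions = (3, 5); G = 8.
W^NE = (Σα)·G − ½Σα_i² = 8² − ½·34 = 47.
Planner sets g_i = Σα_j = 8 for every i, so G^SO = 2·8 = 16.
W^SO = (Σα)·G^SO − ½·2·(Σα)² = (2/2)·8² = 64.
Deadweight loss = W^SO − W^NE = 17.

17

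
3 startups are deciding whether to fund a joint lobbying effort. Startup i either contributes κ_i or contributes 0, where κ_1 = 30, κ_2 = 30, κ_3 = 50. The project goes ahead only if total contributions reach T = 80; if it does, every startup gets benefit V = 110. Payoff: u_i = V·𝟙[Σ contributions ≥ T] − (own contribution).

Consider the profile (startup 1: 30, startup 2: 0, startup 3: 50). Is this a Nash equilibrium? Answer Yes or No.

Total = 80 ≥ 80: provided.
Startup 1 (pledges 30, payoff 80): dropping to 0 → total 50, payoff 0. No gain.
Startup 2 (pledges 0, payoff 110): pledging 30 → total 110, payoff 80. No gain.
Startup 3 (pledges 50, payoff 60): dropping to 0 → total 30, payoff 0. No gain.

Yes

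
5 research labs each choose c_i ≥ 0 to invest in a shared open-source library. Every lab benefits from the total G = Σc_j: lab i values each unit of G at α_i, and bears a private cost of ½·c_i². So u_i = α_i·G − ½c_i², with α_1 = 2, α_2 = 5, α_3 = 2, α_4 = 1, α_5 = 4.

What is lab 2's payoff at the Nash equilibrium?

Lab i's FOC: ∂u_i/∂c_i = α_i − c_i = 0, so c_i* = α_i.
NE contributions = (2, 5, 2, 1, 4); G = 14.
u_2 = α_2·G − ½·(c_2)² = 5·14 − ½·5² = 57.5.

57.5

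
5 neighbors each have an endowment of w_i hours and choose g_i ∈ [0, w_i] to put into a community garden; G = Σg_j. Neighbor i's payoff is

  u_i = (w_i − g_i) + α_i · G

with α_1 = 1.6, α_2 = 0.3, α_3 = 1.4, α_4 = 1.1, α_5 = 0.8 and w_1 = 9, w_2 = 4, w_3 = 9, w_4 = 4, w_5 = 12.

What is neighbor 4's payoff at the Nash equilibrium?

∂u_i/∂g_i = α_i − 1, so neighbor i contributes w_i if α_i > 1, else 0.
α_i > 1 for i ∈ {1, 3, 4}; NE contributions (9, 0, 9, 4, 0), G = 22.
u_4 = (4 − 4) + 1.1·22 = 24.2.

24.2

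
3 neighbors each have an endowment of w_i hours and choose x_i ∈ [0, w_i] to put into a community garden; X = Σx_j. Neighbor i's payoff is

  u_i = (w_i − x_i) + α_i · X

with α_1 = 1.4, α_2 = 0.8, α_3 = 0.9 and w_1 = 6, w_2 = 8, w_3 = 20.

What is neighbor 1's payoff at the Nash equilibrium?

∂u_i/∂x_i = α_i − 1, so neighbor i contributes w_i if α_i > 1, else 0.
α_i > 1 for i ∈ {1}; NE contributions (6, 0, 0), X = 6.
u_1 = (6 − 6) + 1.4·6 = 8.4.

8.4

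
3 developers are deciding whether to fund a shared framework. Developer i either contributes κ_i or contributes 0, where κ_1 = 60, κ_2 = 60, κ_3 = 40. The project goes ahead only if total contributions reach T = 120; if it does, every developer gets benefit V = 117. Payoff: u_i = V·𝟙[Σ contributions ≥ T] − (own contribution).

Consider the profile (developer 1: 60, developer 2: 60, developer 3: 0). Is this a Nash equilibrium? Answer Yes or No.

Total = 120 ≥ 120: provided.
Developer 1 (pledges 60, payoff 57): dropping to 0 → total 60, payoff 0. No gain.
Developer 2 (pledges 60, payoff 57): dropping to 0 → total 60, payoff 0. No gain.
Developer 3 (pledges 0, payoff 117): pledging 40 → total 160, payoff 77. No gain.

Yes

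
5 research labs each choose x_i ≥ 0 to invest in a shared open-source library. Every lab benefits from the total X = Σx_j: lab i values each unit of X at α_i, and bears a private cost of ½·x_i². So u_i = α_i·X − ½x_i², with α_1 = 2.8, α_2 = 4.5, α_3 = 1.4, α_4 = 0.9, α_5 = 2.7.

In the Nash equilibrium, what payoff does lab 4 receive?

Lab i's FOC: ∂u_i/∂x_i = α_i − x_i = 0, so x_i* = α_i.
NE contributions = (2.8, 4.5, 1.4, 0.9, 2.7); X = 12.3.
u_4 = α_4·X − ½·(x_4)² = 0.9·12.3 − ½·0.9² = 10.665.

10.665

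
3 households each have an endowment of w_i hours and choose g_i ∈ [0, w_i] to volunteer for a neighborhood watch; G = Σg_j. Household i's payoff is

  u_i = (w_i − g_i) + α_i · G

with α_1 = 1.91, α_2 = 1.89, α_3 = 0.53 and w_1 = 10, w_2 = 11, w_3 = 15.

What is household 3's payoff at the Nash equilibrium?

∂u_i/∂g_i = α_i − 1, so household i contributes w_i if α_i > 1, else 0.
α_i > 1 for i ∈ {1, 2}; NE contributions (10, 11, 0), G = 21.
u_3 = (15 − 0) + 0.53·21 = 26.13.

26.13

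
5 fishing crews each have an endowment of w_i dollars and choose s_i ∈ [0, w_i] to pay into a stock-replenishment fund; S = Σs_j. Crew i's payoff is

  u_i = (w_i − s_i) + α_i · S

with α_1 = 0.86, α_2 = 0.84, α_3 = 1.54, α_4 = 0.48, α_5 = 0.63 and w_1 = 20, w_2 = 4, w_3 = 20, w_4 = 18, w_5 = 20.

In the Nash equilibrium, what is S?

∂u_i/∂s_i = α_i − 1, so crew i contributes w_i if α_i > 1, else 0.
α_i > 1 for i ∈ {3}; NE contributions (0, 0, 20, 0, 0), S = 20.

20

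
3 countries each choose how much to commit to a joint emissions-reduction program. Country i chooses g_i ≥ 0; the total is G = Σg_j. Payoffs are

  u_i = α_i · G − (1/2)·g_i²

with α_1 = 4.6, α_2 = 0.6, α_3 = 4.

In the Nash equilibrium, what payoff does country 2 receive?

Country i's FOC: ∂u_i/∂g_i = α_i − g_i = 0, so g_i* = α_i.
NE contributions = (4.6, 0.6, 4); G = 9.2.
u_2 = α_2·G − ½·(g_2)² = 0.6·9.2 − ½·0.6² = 5.34.

5.34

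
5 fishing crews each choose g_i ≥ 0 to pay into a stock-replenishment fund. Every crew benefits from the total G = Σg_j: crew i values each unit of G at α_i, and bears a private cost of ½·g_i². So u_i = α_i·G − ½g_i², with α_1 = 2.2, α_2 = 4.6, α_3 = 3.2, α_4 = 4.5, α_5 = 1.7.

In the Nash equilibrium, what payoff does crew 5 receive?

26.095

Crew i's FOC: ∂u_i/∂g_i = α_i − g_i = 0, so g_i* = α_i.
NE contributions = (2.2, 4.6, 3.2, 4.5, 1.7); G = 16.2.
u_5 = α_5·G − ½·(g_5)² = 1.7·16.2 − ½·1.7² = 26.095.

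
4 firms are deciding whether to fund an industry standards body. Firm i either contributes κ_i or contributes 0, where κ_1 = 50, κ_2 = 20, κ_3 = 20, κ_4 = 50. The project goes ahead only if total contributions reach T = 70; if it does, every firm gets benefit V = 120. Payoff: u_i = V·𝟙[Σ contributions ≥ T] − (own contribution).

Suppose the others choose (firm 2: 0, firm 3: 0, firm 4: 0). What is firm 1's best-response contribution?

Others' total = 0. Even contributing 50 gives 50 < 70: no benefit either way.
Best response: 0.

0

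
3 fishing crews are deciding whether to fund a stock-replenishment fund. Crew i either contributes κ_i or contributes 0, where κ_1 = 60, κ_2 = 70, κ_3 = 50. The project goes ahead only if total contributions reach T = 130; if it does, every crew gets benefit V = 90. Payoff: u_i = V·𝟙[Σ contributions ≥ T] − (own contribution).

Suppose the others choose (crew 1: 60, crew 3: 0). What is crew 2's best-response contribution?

70

Others' total = 60. Contributing 70 brings total to 130 ≥ 130: gain V − κ_2 = 20.
Best response: 70.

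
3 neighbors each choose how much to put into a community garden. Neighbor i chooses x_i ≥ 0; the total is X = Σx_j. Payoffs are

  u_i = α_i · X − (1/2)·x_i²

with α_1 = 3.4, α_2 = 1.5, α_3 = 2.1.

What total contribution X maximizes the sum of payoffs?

Planner FOC: ∂(Σu_j)/∂x_i = (Σα_j) − x_i = 0, so x_i^SO = Σα_j = 7 for every i; X^SO = 21.

21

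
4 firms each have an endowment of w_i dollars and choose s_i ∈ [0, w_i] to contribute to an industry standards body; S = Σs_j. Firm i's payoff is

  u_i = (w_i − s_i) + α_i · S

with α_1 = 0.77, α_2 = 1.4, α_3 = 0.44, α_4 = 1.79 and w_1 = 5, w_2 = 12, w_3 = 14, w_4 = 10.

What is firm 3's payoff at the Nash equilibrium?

23.68

∂u_i/∂s_i = α_i − 1, so firm i contributes w_i if α_i > 1, else 0.
α_i > 1 for i ∈ {2, 4}; NE contributions (0, 12, 0, 10), S = 22.
u_3 = (14 − 0) + 0.44·22 = 23.68.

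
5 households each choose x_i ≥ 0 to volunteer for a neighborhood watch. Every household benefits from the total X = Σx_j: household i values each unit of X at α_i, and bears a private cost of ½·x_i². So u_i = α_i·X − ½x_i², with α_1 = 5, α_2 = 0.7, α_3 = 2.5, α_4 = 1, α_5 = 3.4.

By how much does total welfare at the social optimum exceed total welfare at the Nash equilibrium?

260.29

Household i's FOC: ∂u_i/∂x_i = α_i − x_i = 0, so x_i* = α_i.
NE contributions = (5, 0.7, 2.5, 1, 3.4); X = 12.6.
W^NE = (Σα)·X − ½Σα_i² = 12.6² − ½·44.3 = 136.61.
Planner sets x_i = Σα_j = 12.6 for every i, so X^SO = 5·12.6 = 63.
W^SO = (Σα)·X^SO − ½·5·(Σα)² = (5/2)·12.6² = 396.9.
Deadweight loss = W^SO − W^NE = 260.29.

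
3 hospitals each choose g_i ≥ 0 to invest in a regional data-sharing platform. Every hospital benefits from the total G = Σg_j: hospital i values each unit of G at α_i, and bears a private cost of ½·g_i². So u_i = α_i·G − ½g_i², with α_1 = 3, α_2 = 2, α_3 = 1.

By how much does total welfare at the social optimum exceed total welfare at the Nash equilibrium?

25

Hospital i's FOC: ∂u_i/∂g_i = α_i − g_i = 0, so g_i* = α_i.
NE contributions = (3, 2, 1); G = 6.
W^NE = (Σα)·G − ½Σα_i² = 6² − ½·14 = 29.
Planner sets g_i = Σα_j = 6 for every i, so G^SO = 3·6 = 18.
W^SO = (Σα)·G^SO − ½·3·(Σα)² = (3/2)·6² = 54.
Deadweight loss = W^SO − W^NE = 25.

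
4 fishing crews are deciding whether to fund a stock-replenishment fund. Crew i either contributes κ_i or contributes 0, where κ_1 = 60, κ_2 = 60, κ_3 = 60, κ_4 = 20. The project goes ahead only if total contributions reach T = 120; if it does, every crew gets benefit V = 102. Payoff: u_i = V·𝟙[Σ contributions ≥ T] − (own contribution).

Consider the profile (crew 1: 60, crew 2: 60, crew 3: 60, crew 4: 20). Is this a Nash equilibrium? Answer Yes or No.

No

Total = 200 ≥ 120: provided.
Crew 1 (pledges 60, payoff 42): dropping to 0 → total 140, payoff 102. Profitable deviation.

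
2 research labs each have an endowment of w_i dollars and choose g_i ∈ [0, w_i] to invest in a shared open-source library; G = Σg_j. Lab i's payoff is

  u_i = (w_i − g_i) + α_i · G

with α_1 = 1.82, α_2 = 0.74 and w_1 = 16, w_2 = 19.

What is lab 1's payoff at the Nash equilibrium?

29.12

∂u_i/∂g_i = α_i − 1, so lab i contributes w_i if α_i > 1, else 0.
α_i > 1 for i ∈ {1}; NE contributions (16, 0), G = 16.
u_1 = (16 − 16) + 1.82·16 = 29.12.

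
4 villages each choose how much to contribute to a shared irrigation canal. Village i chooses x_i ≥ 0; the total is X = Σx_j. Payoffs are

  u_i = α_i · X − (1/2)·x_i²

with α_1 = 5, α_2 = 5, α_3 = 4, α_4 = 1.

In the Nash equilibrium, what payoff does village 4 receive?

Village i's FOC: ∂u_i/∂x_i = α_i − x_i = 0, so x_i* = α_i.
NE contributions = (5, 5, 4, 1); X = 15.
u_4 = α_4·X − ½·(x_4)² = 1·15 − ½·1² = 14.5.

14.5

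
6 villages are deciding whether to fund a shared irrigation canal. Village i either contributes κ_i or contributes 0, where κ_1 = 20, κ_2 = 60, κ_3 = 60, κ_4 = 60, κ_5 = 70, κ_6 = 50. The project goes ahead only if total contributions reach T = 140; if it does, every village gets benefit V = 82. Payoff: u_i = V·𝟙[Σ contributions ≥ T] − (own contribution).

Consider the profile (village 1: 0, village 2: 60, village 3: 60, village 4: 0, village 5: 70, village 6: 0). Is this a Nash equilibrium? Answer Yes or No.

Yes

Total = 190 ≥ 140: provided.
Village 1 (pledges 0, payoff 82): pledging 20 → total 210, payoff 62. No gain.
Village 2 (pledges 60, payoff 22): dropping to 0 → total 130, payoff 0. No gain.
Village 3 (pledges 60, payoff 22): dropping to 0 → total 130, payoff 0. No gain.
Village 4 (pledges 0, payoff 82): pledging 60 → total 250, payoff 22. No gain.
Village 5 (pledges 70, payoff 12): dropping to 0 → total 120, payoff 0. No gain.
Village 6 (pledges 0, payoff 82): pledging 50 → total 240, payoff 32. No gain.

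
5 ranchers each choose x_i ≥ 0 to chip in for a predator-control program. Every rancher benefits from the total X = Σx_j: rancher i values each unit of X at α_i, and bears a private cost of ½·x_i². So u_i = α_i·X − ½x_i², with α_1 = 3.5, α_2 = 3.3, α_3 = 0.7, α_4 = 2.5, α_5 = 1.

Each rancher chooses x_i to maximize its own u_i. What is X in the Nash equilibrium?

Rancher i's FOC: ∂u_i/∂x_i = α_i − x_i = 0, so x_i* = α_i.
NE contributions = (3.5, 3.3, 0.7, 2.5, 1); X = 11.

11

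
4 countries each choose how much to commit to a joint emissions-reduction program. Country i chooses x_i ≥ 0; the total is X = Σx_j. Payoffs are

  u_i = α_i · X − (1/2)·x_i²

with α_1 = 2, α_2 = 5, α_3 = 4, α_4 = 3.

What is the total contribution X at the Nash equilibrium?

14

Country i's FOC: ∂u_i/∂x_i = α_i − x_i = 0, so x_i* = α_i.
NE contributions = (2, 5, 4, 3); X = 14.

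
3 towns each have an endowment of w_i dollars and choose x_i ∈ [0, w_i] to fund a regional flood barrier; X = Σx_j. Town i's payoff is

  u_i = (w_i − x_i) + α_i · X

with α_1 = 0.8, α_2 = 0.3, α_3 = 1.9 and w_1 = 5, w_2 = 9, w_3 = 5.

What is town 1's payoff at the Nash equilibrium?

∂u_i/∂x_i = α_i − 1, so town i contributes w_i if α_i > 1, else 0.
α_i > 1 for i ∈ {3}; NE contributions (0, 0, 5), X = 5.
u_1 = (5 − 0) + 0.8·5 = 9.

9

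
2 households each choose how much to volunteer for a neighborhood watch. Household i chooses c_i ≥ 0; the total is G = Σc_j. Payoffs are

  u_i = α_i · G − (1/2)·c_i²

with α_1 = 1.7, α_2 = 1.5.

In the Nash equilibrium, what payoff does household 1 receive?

Household i's FOC: ∂u_i/∂c_i = α_i − c_i = 0, so c_i* = α_i.
NE contributions = (1.7, 1.5); G = 3.2.
u_1 = α_1·G − ½·(c_1)² = 1.7·3.2 − ½·1.7² = 3.995.

3.995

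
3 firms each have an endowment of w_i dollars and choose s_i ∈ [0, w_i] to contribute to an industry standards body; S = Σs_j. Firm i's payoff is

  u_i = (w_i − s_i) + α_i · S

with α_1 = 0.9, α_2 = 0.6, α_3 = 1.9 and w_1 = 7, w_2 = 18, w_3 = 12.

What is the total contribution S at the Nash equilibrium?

∂u_i/∂s_i = α_i − 1, so firm i contributes w_i if α_i > 1, else 0.
α_i > 1 for i ∈ {3}; NE contributions (0, 0, 12), S = 12.

12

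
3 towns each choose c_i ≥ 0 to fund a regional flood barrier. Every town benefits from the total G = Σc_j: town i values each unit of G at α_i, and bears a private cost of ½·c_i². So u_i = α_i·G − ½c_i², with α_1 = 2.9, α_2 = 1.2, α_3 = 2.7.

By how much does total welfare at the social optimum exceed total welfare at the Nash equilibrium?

31.69

Town i's FOC: ∂u_i/∂c_i = α_i − c_i = 0, so c_i* = α_i.
NE contributions = (2.9, 1.2, 2.7); G = 6.8.
W^NE = (Σα)·G − ½Σα_i² = 6.8² − ½·17.14 = 37.67.
Planner sets c_i = Σα_j = 6.8 for every i, so G^SO = 3·6.8 = 20.4.
W^SO = (Σα)·G^SO − ½·3·(Σα)² = (3/2)·6.8² = 69.36.
Deadweight loss = W^SO − W^NE = 31.69.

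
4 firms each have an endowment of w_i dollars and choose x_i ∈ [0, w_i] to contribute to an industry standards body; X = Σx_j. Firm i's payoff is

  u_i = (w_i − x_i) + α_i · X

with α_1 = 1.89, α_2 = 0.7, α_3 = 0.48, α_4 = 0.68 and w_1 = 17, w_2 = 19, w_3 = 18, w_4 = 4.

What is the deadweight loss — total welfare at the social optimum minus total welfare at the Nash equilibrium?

∂u_i/∂x_i = α_i − 1, so firm i contributes w_i if α_i > 1, else 0.
α_i > 1 for i ∈ {1}; NE contributions (17, 0, 0, 0), X = 17.
W^NE = Σw_i − X^NE + (Σα_i)·X^NE = 58 + 2.75·17 = 104.75.
Planner: ∂(Σu_j)/∂x_i = Σα_j − 1 = 2.75 > 0, so everyone contributes w_i; X^SO = 58, W^SO = 58 + 2.75·58 = 217.5.
Deadweight loss = 112.75.

112.75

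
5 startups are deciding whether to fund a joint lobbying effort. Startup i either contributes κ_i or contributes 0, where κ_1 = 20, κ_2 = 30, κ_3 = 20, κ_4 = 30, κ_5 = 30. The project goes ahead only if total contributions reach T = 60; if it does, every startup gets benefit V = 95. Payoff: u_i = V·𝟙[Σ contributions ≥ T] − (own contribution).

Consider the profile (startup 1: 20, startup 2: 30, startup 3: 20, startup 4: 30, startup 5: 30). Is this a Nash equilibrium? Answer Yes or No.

Total = 130 ≥ 60: provided.
Startup 1 (pledges 20, payoff 75): dropping to 0 → total 110, payoff 95. Profitable deviation.

No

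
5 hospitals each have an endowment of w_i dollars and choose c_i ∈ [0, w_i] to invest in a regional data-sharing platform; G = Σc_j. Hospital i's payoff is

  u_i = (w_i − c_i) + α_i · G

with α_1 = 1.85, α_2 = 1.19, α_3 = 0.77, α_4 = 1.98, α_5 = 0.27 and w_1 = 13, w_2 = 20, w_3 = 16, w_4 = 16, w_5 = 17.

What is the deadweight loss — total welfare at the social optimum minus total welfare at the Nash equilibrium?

166.98

∂u_i/∂c_i = α_i − 1, so hospital i contributes w_i if α_i > 1, else 0.
α_i > 1 for i ∈ {1, 2, 4}; NE contributions (13, 20, 0, 16, 0), G = 49.
W^NE = Σw_i − G^NE + (Σα_i)·G^NE = 82 + 5.06·49 = 329.94.
Planner: ∂(Σu_j)/∂c_i = Σα_j − 1 = 5.06 > 0, so everyone contributes w_i; G^SO = 82, W^SO = 82 + 5.06·82 = 496.92.
Deadweight loss = 166.98.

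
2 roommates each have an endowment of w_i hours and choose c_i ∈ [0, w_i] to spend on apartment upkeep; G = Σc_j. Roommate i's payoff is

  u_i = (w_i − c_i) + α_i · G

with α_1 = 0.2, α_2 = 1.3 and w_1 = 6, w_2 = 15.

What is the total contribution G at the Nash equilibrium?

∂u_i/∂c_i = α_i − 1, so roommate i contributes w_i if α_i > 1, else 0.
α_i > 1 for i ∈ {2}; NE contributions (0, 15), G = 15.

15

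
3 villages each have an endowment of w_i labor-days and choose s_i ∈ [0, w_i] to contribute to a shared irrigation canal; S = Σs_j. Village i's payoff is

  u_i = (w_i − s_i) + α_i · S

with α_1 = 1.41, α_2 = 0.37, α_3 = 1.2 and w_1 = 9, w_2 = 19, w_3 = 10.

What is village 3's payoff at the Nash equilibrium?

22.8

∂u_i/∂s_i = α_i − 1, so village i contributes w_i if α_i > 1, else 0.
α_i > 1 for i ∈ {1, 3}; NE contributions (9, 0, 10), S = 19.
u_3 = (10 − 10) + 1.2·19 = 22.8.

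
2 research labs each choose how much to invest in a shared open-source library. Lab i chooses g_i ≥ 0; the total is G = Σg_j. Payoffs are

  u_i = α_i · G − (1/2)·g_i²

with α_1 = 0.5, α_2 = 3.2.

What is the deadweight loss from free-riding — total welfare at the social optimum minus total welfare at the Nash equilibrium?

5.245

Lab i's FOC: ∂u_i/∂g_i = α_i − g_i = 0, so g_i* = α_i.
NE contributions = (0.5, 3.2); G = 3.7.
W^NE = (Σα)·G − ½Σα_i² = 3.7² − ½·10.49 = 8.445.
Planner sets g_i = Σα_j = 3.7 for every i, so G^SO = 2·3.7 = 7.4.
W^SO = (Σα)·G^SO − ½·2·(Σα)² = (2/2)·3.7² = 13.69.
Deadweight loss = W^SO − W^NE = 5.245.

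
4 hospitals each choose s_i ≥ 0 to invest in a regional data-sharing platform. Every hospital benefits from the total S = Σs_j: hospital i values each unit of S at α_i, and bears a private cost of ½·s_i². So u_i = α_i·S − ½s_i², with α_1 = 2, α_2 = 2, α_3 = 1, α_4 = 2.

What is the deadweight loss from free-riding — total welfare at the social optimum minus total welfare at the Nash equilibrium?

55.5

Hospital i's FOC: ∂u_i/∂s_i = α_i − s_i = 0, so s_i* = α_i.
NE contributions = (2, 2, 1, 2); S = 7.
W^NE = (Σα)·S − ½Σα_i² = 7² − ½·13 = 42.5.
Planner sets s_i = Σα_j = 7 for every i, so S^SO = 4·7 = 28.
W^SO = (Σα)·S^SO − ½·4·(Σα)² = (4/2)·7² = 98.
Deadweight loss = W^SO − W^NE = 55.5.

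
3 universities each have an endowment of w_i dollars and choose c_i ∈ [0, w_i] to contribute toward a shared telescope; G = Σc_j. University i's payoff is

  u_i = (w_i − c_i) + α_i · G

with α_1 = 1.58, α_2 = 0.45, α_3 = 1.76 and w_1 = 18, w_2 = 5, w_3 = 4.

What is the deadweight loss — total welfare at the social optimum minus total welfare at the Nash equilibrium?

13.95

∂u_i/∂c_i = α_i − 1, so university i contributes w_i if α_i > 1, else 0.
α_i > 1 for i ∈ {1, 3}; NE contributions (18, 0, 4), G = 22.
W^NE = Σw_i − G^NE + (Σα_i)·G^NE = 27 + 2.79·22 = 88.38.
Planner: ∂(Σu_j)/∂c_i = Σα_j − 1 = 2.79 > 0, so everyone contributes w_i; G^SO = 27, W^SO = 27 + 2.79·27 = 102.33.
Deadweight loss = 13.95.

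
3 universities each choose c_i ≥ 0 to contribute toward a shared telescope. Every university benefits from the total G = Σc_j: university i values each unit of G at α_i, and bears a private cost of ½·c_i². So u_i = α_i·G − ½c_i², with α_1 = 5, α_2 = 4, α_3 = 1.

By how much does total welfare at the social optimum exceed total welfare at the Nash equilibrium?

University i's FOC: ∂u_i/∂c_i = α_i − c_i = 0, so c_i* = α_i.
NE contributions = (5, 4, 1); G = 10.
W^NE = (Σα)·G − ½Σα_i² = 10² − ½·42 = 79.
Planner sets c_i = Σα_j = 10 for every i, so G^SO = 3·10 = 30.
W^SO = (Σα)·G^SO − ½·3·(Σα)² = (3/2)·10² = 150.
Deadweight loss = W^SO − W^NE = 71.

71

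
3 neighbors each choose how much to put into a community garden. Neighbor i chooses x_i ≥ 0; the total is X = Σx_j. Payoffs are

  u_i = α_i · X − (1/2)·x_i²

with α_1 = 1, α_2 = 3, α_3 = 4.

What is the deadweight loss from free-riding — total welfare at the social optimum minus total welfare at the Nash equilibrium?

45

Neighbor i's FOC: ∂u_i/∂x_i = α_i − x_i = 0, so x_i* = α_i.
NE contributions = (1, 3, 4); X = 8.
W^NE = (Σα)·X − ½Σα_i² = 8² − ½·26 = 51.
Planner sets x_i = Σα_j = 8 for every i, so X^SO = 3·8 = 24.
W^SO = (Σα)·X^SO − ½·3·(Σα)² = (3/2)·8² = 96.
Deadweight loss = W^SO − W^NE = 45.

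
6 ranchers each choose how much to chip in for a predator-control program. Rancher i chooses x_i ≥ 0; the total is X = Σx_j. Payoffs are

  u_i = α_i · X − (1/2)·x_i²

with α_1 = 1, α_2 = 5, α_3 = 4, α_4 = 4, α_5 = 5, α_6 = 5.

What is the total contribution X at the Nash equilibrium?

24

Rancher i's FOC: ∂u_i/∂x_i = α_i − x_i = 0, so x_i* = α_i.
NE contributions = (1, 5, 4, 4, 5, 5); X = 24.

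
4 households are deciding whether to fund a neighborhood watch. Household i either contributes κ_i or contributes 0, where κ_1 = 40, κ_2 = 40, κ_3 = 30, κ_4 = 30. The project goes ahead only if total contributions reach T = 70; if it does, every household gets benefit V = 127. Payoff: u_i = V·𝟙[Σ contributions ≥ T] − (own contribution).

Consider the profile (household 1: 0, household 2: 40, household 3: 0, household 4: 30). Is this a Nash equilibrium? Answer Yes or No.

Yes

Total = 70 ≥ 70: provided.
Household 1 (pledges 0, payoff 127): pledging 40 → total 110, payoff 87. No gain.
Household 2 (pledges 40, payoff 87): dropping to 0 → total 30, payoff 0. No gain.
Household 3 (pledges 0, payoff 127): pledging 30 → total 100, payoff 97. No gain.
Household 4 (pledges 30, payoff 97): dropping to 0 → total 40, payoff 0. No gain.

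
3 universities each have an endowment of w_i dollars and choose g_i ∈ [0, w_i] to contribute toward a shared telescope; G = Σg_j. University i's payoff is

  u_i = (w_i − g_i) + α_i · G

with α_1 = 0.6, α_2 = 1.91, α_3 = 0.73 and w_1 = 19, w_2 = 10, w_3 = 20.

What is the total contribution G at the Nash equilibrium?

∂u_i/∂g_i = α_i − 1, so university i contributes w_i if α_i > 1, else 0.
α_i > 1 for i ∈ {2}; NE contributions (0, 10, 0), G = 10.

10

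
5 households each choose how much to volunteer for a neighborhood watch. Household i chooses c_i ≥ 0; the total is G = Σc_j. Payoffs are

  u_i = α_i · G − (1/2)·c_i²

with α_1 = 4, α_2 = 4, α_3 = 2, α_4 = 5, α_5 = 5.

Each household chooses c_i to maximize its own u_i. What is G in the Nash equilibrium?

20

Household i's FOC: ∂u_i/∂c_i = α_i − c_i = 0, so c_i* = α_i.
NE contributions = (4, 4, 2, 5, 5); G = 20.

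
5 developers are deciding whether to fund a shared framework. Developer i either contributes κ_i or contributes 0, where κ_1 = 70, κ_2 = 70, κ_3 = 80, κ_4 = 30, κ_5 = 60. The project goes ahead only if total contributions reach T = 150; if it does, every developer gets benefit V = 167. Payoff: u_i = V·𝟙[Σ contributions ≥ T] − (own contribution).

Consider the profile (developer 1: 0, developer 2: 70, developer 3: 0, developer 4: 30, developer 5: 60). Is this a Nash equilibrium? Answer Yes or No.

Yes

Total = 160 ≥ 150: provided.
Developer 1 (pledges 0, payoff 167): pledging 70 → total 230, payoff 97. No gain.
Developer 2 (pledges 70, payoff 97): dropping to 0 → total 90, payoff 0. No gain.
Developer 3 (pledges 0, payoff 167): pledging 80 → total 240, payoff 87. No gain.
Developer 4 (pledges 30, payoff 137): dropping to 0 → total 130, payoff 0. No gain.
Developer 5 (pledges 60, payoff 107): dropping to 0 → total 100, payoff 0. No gain.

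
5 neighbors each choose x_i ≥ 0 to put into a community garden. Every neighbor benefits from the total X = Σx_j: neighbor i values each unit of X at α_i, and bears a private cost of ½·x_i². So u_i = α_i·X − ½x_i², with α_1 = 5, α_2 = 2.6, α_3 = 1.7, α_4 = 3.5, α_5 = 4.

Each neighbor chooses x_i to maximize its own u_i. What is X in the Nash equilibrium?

Neighbor i's FOC: ∂u_i/∂x_i = α_i − x_i = 0, so x_i* = α_i.
NE contributions = (5, 2.6, 1.7, 3.5, 4); X = 16.8.

16.8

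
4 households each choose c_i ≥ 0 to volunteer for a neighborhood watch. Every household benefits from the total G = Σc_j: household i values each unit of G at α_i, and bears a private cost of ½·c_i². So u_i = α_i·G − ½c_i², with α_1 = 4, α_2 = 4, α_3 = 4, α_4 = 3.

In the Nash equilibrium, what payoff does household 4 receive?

Household i's FOC: ∂u_i/∂c_i = α_i − c_i = 0, so c_i* = α_i.
NE contributions = (4, 4, 4, 3); G = 15.
u_4 = α_4·G − ½·(c_4)² = 3·15 − ½·3² = 40.5.

40.5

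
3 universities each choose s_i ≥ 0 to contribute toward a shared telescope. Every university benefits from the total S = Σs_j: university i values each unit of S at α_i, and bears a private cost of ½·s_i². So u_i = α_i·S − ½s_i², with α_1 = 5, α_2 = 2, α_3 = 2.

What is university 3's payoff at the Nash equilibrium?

16

University i's FOC: ∂u_i/∂s_i = α_i − s_i = 0, so s_i* = α_i.
NE contributions = (5, 2, 2); S = 9.
u_3 = α_3·S − ½·(s_3)² = 2·9 − ½·2² = 16.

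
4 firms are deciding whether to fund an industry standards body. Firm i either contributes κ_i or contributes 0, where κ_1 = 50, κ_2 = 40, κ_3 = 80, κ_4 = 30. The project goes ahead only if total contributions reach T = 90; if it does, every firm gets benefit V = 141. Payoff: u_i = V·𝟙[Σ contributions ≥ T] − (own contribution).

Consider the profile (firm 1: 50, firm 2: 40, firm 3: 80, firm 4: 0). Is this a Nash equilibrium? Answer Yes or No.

No

Total = 170 ≥ 90: provided.
Firm 1 (pledges 50, payoff 91): dropping to 0 → total 120, payoff 141. Profitable deviation.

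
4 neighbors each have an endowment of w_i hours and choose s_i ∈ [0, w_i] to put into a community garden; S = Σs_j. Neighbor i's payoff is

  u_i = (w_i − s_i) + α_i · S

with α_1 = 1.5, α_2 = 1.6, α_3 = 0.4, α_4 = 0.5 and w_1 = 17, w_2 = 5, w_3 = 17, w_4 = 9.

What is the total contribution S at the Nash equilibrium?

∂u_i/∂s_i = α_i − 1, so neighbor i contributes w_i if α_i > 1, else 0.
α_i > 1 for i ∈ {1, 2}; NE contributions (17, 5, 0, 0), S = 22.

22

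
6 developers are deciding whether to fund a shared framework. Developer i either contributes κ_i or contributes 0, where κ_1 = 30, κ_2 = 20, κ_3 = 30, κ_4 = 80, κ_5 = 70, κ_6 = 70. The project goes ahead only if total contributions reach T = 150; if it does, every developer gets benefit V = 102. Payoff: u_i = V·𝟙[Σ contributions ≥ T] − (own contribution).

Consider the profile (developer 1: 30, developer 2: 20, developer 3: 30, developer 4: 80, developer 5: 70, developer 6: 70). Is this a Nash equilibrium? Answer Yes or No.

Total = 300 ≥ 150: provided.
Developer 1 (pledges 30, payoff 72): dropping to 0 → total 270, payoff 102. Profitable deviation.

No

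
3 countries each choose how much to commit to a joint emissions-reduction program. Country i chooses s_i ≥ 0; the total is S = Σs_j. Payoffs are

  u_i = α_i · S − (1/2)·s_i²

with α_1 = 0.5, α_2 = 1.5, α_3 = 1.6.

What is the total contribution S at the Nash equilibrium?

3.6

Country i's FOC: ∂u_i/∂s_i = α_i − s_i = 0, so s_i* = α_i.
NE contributions = (0.5, 1.5, 1.6); S = 3.6.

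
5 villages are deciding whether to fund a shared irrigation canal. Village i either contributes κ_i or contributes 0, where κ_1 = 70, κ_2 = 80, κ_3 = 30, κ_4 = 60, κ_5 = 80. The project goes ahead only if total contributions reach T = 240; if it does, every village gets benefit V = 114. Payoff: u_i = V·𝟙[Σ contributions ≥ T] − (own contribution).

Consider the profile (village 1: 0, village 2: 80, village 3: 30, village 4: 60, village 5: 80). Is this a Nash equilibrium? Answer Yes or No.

Total = 250 ≥ 240: provided.
Village 1 (pledges 0, payoff 114): pledging 70 → total 320, payoff 44. No gain.
Village 2 (pledges 80, payoff 34): dropping to 0 → total 170, payoff 0. No gain.
Village 3 (pledges 30, payoff 84): dropping to 0 → total 220, payoff 0. No gain.
Village 4 (pledges 60, payoff 54): dropping to 0 → total 190, payoff 0. No gain.
Village 5 (pledges 80, payoff 34): dropping to 0 → total 170, payoff 0. No gain.

Yes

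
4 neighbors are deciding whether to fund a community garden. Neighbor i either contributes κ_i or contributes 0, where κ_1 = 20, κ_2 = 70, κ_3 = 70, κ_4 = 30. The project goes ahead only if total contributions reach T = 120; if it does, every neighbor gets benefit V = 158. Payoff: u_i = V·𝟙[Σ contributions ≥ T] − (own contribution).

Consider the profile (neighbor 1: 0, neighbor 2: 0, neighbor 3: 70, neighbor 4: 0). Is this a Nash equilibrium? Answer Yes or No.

Total = 70 < 120: not provided.
Neighbor 1 (pledges 0, payoff 0): pledging 20 → total 90, payoff -20. No gain.
Neighbor 2 (pledges 0, payoff 0): pledging 70 → total 140, payoff 88. Profitable deviation.

No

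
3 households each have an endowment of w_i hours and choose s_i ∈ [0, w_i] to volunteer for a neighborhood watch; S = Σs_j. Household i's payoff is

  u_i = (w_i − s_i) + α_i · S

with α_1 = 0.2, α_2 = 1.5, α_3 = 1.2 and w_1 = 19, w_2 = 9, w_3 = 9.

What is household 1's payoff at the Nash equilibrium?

22.6

∂u_i/∂s_i = α_i − 1, so household i contributes w_i if α_i > 1, else 0.
α_i > 1 for i ∈ {2, 3}; NE contributions (0, 9, 9), S = 18.
u_1 = (19 − 0) + 0.2·18 = 22.6.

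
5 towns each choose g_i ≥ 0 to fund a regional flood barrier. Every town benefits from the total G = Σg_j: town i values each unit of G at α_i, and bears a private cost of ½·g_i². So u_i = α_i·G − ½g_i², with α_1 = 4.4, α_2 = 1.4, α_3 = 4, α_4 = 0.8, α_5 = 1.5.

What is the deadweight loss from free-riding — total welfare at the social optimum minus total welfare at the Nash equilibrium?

239.72

Town i's FOC: ∂u_i/∂g_i = α_i − g_i = 0, so g_i* = α_i.
NE contributions = (4.4, 1.4, 4, 0.8, 1.5); G = 12.1.
W^NE = (Σα)·G − ½Σα_i² = 12.1² − ½·40.21 = 126.305.
Planner sets g_i = Σα_j = 12.1 for every i, so G^SO = 5·12.1 = 60.5.
W^SO = (Σα)·G^SO − ½·5·(Σα)² = (5/2)·12.1² = 366.025.
Deadweight loss = W^SO − W^NE = 239.72.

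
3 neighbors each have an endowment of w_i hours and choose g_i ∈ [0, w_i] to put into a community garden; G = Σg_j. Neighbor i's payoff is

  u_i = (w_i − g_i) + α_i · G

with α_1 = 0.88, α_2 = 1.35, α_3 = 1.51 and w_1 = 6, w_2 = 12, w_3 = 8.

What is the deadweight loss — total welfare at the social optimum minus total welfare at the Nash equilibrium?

16.44

∂u_i/∂g_i = α_i − 1, so neighbor i contributes w_i if α_i > 1, else 0.
α_i > 1 for i ∈ {2, 3}; NE contributions (0, 12, 8), G = 20.
W^NE = Σw_i − G^NE + (Σα_i)·G^NE = 26 + 2.74·20 = 80.8.
Planner: ∂(Σu_j)/∂g_i = Σα_j − 1 = 2.74 > 0, so everyone contributes w_i; G^SO = 26, W^SO = 26 + 2.74·26 = 97.24.
Deadweight loss = 16.44.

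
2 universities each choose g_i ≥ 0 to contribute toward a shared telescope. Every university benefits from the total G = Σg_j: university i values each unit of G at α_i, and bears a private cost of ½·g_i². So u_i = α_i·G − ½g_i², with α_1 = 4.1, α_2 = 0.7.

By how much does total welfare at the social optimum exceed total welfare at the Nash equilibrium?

8.65

University i's FOC: ∂u_i/∂g_i = α_i − g_i = 0, so g_i* = α_i.
NE contributions = (4.1, 0.7); G = 4.8.
W^NE = (Σα)·G − ½Σα_i² = 4.8² − ½·17.3 = 14.39.
Planner sets g_i = Σα_j = 4.8 for every i, so G^SO = 2·4.8 = 9.6.
W^SO = (Σα)·G^SO − ½·2·(Σα)² = (2/2)·4.8² = 23.04.
Deadweight loss = W^SO − W^NE = 8.65.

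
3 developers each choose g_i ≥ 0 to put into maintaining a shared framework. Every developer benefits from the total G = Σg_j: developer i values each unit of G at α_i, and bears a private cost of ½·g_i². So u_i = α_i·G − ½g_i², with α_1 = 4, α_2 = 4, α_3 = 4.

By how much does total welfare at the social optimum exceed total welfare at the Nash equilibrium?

Developer i's FOC: ∂u_i/∂g_i = α_i − g_i = 0, so g_i* = α_i.
NE contributions = (4, 4, 4); G = 12.
W^NE = (Σα)·G − ½Σα_i² = 12² − ½·48 = 120.
Planner sets g_i = Σα_j = 12 for every i, so G^SO = 3·12 = 36.
W^SO = (Σα)·G^SO − ½·3·(Σα)² = (3/2)·12² = 216.
Deadweight loss = W^SO − W^NE = 96.

96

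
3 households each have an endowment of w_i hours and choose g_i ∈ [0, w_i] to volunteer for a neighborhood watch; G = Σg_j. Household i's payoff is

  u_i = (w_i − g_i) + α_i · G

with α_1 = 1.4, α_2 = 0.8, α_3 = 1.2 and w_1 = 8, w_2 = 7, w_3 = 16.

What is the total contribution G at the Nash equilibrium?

∂u_i/∂g_i = α_i − 1, so household i contributes w_i if α_i > 1, else 0.
α_i > 1 for i ∈ {1, 3}; NE contributions (8, 0, 16), G = 24.

24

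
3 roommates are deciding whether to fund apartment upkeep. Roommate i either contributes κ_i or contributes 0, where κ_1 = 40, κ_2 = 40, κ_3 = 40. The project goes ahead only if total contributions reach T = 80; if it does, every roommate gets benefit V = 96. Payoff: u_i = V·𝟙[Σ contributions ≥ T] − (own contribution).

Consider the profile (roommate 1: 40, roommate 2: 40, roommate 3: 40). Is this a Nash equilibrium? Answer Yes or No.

No

Total = 120 ≥ 80: provided.
Roommate 1 (pledges 40, payoff 56): dropping to 0 → total 80, payoff 96. Profitable deviation.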